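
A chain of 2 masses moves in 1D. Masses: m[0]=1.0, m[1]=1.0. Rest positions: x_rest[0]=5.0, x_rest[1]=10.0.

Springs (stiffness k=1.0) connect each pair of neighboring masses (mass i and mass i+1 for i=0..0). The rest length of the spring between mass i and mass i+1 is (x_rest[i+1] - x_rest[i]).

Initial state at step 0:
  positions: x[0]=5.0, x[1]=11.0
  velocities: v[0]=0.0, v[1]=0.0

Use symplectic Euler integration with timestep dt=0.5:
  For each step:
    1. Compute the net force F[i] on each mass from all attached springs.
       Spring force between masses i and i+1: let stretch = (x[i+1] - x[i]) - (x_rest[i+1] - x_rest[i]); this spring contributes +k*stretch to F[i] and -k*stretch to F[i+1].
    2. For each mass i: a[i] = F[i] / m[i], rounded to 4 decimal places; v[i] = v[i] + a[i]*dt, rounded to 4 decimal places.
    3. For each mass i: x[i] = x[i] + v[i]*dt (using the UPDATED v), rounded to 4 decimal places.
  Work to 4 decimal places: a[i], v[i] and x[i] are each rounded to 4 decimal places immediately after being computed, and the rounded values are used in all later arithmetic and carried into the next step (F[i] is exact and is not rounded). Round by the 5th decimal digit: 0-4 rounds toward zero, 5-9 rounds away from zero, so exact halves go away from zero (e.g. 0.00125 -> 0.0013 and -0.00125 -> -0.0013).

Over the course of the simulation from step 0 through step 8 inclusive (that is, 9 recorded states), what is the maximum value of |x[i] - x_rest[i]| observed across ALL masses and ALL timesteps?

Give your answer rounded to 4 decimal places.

Step 0: x=[5.0000 11.0000] v=[0.0000 0.0000]
Step 1: x=[5.2500 10.7500] v=[0.5000 -0.5000]
Step 2: x=[5.6250 10.3750] v=[0.7500 -0.7500]
Step 3: x=[5.9375 10.0625] v=[0.6250 -0.6250]
Step 4: x=[6.0313 9.9688] v=[0.1875 -0.1875]
Step 5: x=[5.8594 10.1407] v=[-0.3438 0.3438]
Step 6: x=[5.5078 10.4923] v=[-0.7032 0.7032]
Step 7: x=[5.1523 10.8478] v=[-0.7110 0.7110]
Step 8: x=[4.9707 11.0295] v=[-0.3633 0.3633]
Max displacement = 1.0313

Answer: 1.0313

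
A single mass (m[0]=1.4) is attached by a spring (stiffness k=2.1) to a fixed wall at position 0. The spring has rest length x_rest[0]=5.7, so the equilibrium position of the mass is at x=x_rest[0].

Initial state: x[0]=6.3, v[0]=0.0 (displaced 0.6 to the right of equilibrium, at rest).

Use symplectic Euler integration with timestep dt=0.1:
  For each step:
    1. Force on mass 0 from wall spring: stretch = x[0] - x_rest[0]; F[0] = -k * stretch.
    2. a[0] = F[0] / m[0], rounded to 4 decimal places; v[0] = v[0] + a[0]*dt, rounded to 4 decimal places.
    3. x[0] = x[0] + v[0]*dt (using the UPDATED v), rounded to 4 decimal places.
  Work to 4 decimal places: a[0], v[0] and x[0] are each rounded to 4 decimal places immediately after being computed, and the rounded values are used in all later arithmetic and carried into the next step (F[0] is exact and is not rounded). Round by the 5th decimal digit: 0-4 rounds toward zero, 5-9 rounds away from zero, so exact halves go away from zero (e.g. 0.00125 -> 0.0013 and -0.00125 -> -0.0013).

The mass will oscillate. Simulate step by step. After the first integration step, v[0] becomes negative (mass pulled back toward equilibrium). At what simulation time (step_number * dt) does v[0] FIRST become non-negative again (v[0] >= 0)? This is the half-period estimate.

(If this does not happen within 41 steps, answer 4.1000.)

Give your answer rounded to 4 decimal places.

Answer: 2.6000

Derivation:
Step 0: x=[6.3000] v=[0.0000]
Step 1: x=[6.2910] v=[-0.0900]
Step 2: x=[6.2731] v=[-0.1787]
Step 3: x=[6.2466] v=[-0.2647]
Step 4: x=[6.2119] v=[-0.3467]
Step 5: x=[6.1696] v=[-0.4235]
Step 6: x=[6.1202] v=[-0.4939]
Step 7: x=[6.0645] v=[-0.5569]
Step 8: x=[6.0033] v=[-0.6116]
Step 9: x=[5.9376] v=[-0.6571]
Step 10: x=[5.8683] v=[-0.6927]
Step 11: x=[5.7965] v=[-0.7180]
Step 12: x=[5.7233] v=[-0.7325]
Step 13: x=[5.6497] v=[-0.7360]
Step 14: x=[5.5769] v=[-0.7285]
Step 15: x=[5.5059] v=[-0.7100]
Step 16: x=[5.4378] v=[-0.6809]
Step 17: x=[5.3736] v=[-0.6416]
Step 18: x=[5.3143] v=[-0.5926]
Step 19: x=[5.2608] v=[-0.5347]
Step 20: x=[5.2139] v=[-0.4688]
Step 21: x=[5.1743] v=[-0.3959]
Step 22: x=[5.1426] v=[-0.3170]
Step 23: x=[5.1193] v=[-0.2334]
Step 24: x=[5.1047] v=[-0.1463]
Step 25: x=[5.0990] v=[-0.0570]
Step 26: x=[5.1023] v=[0.0332]
First v>=0 after going negative at step 26, time=2.6000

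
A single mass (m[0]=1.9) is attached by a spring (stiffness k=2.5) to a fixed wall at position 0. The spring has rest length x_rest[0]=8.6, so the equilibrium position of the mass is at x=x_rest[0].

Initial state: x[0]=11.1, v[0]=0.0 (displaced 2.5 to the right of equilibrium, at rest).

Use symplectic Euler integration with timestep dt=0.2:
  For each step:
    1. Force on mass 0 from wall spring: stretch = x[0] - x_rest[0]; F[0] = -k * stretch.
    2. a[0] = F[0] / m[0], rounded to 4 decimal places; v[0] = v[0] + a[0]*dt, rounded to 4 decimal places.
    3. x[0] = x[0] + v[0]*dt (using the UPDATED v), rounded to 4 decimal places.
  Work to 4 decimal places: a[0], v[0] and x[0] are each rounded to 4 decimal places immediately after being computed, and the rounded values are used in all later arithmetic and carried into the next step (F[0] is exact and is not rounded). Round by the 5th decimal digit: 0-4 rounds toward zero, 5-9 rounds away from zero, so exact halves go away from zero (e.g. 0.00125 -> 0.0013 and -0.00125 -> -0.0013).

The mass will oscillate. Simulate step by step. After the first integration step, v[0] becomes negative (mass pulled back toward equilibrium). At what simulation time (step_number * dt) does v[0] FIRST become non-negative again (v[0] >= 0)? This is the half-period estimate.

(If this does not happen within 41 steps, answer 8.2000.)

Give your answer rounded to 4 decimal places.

Step 0: x=[11.1000] v=[0.0000]
Step 1: x=[10.9684] v=[-0.6579]
Step 2: x=[10.7122] v=[-1.2812]
Step 3: x=[10.3448] v=[-1.8370]
Step 4: x=[9.8856] v=[-2.2962]
Step 5: x=[9.3587] v=[-2.6345]
Step 6: x=[8.7919] v=[-2.8342]
Step 7: x=[8.2150] v=[-2.8847]
Step 8: x=[7.6583] v=[-2.7834]
Step 9: x=[7.1512] v=[-2.5356]
Step 10: x=[6.7203] v=[-2.1543]
Step 11: x=[6.3884] v=[-1.6596]
Step 12: x=[6.1729] v=[-1.0776]
Step 13: x=[6.0851] v=[-0.4389]
Step 14: x=[6.1297] v=[0.2229]
First v>=0 after going negative at step 14, time=2.8000

Answer: 2.8000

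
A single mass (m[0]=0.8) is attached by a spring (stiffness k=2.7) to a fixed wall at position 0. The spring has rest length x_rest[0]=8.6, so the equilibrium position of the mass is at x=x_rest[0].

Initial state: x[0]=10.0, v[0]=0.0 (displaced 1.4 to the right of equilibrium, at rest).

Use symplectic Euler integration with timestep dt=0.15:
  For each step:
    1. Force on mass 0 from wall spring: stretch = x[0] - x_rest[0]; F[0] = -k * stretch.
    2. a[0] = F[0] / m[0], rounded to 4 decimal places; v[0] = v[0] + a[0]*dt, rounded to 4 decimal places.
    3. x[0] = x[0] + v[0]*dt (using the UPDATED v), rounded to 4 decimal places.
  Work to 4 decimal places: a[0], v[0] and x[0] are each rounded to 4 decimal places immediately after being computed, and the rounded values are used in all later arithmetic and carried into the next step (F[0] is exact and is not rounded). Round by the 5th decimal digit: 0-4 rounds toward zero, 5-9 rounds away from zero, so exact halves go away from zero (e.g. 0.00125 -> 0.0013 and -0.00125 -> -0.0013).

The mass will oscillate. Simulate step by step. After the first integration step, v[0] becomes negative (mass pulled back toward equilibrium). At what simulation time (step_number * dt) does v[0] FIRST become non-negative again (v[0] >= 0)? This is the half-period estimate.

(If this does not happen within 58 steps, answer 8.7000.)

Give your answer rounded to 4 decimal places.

Step 0: x=[10.0000] v=[0.0000]
Step 1: x=[9.8937] v=[-0.7088]
Step 2: x=[9.6891] v=[-1.3637]
Step 3: x=[9.4018] v=[-1.9151]
Step 4: x=[9.0537] v=[-2.3210]
Step 5: x=[8.6711] v=[-2.5507]
Step 6: x=[8.2831] v=[-2.5867]
Step 7: x=[7.9192] v=[-2.4263]
Step 8: x=[7.6070] v=[-2.0816]
Step 9: x=[7.3702] v=[-1.5789]
Step 10: x=[7.2268] v=[-0.9563]
Step 11: x=[7.1876] v=[-0.2611]
Step 12: x=[7.2557] v=[0.4539]
First v>=0 after going negative at step 12, time=1.8000

Answer: 1.8000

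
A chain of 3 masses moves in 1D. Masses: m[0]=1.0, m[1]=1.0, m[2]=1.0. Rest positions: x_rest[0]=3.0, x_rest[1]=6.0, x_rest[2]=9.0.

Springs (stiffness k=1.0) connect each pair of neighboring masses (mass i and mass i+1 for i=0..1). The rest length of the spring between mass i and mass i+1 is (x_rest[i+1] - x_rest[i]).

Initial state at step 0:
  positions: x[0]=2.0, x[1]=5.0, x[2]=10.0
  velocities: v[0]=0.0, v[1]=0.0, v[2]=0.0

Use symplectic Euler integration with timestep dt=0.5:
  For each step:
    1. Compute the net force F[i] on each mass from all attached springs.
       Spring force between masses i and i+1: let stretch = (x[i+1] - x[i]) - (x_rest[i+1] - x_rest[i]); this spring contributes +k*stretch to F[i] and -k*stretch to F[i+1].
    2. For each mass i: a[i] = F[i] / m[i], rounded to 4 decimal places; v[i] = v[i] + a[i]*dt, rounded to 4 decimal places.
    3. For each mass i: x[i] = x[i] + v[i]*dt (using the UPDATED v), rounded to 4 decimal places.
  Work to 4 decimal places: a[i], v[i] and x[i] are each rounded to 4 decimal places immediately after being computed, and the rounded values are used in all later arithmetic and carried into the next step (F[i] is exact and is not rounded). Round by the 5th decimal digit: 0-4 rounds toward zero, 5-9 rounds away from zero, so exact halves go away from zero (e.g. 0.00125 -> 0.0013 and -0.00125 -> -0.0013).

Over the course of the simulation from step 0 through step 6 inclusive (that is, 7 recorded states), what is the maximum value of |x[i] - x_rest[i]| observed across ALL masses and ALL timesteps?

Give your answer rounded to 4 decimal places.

Answer: 1.2343

Derivation:
Step 0: x=[2.0000 5.0000 10.0000] v=[0.0000 0.0000 0.0000]
Step 1: x=[2.0000 5.5000 9.5000] v=[0.0000 1.0000 -1.0000]
Step 2: x=[2.1250 6.1250 8.7500] v=[0.2500 1.2500 -1.5000]
Step 3: x=[2.5000 6.4063 8.0938] v=[0.7500 0.5625 -1.3125]
Step 4: x=[3.1016 6.1329 7.7657] v=[1.2032 -0.5469 -0.6563]
Step 5: x=[3.7111 5.5098 7.7794] v=[1.2189 -1.2462 0.0273]
Step 6: x=[4.0203 5.0044 7.9757] v=[0.6183 -1.0108 0.3925]
Max displacement = 1.2343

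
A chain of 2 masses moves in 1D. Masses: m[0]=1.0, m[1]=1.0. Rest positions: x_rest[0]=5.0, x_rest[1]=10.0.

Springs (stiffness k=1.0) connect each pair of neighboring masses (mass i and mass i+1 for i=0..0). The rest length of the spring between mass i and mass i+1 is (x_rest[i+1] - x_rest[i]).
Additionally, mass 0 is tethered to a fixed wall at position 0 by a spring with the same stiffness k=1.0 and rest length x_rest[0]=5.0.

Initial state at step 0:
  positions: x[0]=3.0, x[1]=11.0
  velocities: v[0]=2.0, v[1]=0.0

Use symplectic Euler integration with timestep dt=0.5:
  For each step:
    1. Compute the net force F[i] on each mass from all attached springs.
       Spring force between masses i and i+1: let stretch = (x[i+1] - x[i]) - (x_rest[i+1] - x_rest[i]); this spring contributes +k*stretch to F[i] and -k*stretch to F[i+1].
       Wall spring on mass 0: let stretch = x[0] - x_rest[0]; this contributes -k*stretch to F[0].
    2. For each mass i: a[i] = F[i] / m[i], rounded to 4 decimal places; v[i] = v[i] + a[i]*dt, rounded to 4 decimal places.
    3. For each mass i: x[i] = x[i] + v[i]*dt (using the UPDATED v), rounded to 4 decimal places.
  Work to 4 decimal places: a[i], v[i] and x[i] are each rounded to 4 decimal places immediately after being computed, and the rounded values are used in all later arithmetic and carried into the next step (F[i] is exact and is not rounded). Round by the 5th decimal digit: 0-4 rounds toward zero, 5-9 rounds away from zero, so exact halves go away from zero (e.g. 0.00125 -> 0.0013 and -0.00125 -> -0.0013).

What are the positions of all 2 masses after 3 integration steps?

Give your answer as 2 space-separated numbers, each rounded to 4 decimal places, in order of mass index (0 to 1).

Answer: 8.2813 9.4844

Derivation:
Step 0: x=[3.0000 11.0000] v=[2.0000 0.0000]
Step 1: x=[5.2500 10.2500] v=[4.5000 -1.5000]
Step 2: x=[7.4375 9.5000] v=[4.3750 -1.5000]
Step 3: x=[8.2813 9.4844] v=[1.6875 -0.0313]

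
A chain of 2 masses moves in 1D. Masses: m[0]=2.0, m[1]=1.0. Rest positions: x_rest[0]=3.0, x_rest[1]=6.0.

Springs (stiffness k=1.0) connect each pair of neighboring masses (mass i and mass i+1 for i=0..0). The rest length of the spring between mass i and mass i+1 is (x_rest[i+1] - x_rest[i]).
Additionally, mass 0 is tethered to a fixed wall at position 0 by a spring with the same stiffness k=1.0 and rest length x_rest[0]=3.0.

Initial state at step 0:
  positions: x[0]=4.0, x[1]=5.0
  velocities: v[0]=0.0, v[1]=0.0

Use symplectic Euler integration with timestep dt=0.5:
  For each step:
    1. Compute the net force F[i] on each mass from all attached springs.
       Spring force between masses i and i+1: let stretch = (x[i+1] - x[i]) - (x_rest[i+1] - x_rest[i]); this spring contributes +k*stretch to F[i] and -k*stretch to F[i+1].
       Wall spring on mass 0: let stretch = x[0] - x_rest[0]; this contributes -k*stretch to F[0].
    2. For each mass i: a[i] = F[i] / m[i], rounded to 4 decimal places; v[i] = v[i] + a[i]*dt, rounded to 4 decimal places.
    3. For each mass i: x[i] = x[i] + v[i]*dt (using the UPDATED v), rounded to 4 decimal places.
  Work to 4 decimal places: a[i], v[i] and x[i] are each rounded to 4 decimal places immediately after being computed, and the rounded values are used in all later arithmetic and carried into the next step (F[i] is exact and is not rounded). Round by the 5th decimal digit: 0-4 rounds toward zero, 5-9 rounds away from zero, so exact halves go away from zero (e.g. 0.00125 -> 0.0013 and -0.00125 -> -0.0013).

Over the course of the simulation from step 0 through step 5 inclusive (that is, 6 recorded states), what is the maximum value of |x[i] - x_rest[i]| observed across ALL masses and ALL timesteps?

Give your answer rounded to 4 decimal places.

Answer: 1.3351

Derivation:
Step 0: x=[4.0000 5.0000] v=[0.0000 0.0000]
Step 1: x=[3.6250 5.5000] v=[-0.7500 1.0000]
Step 2: x=[3.0313 6.2813] v=[-1.1875 1.5625]
Step 3: x=[2.4649 7.0001] v=[-1.1328 1.4375]
Step 4: x=[2.1573 7.3351] v=[-0.6152 0.6699]
Step 5: x=[2.2273 7.1256] v=[0.1400 -0.4190]
Max displacement = 1.3351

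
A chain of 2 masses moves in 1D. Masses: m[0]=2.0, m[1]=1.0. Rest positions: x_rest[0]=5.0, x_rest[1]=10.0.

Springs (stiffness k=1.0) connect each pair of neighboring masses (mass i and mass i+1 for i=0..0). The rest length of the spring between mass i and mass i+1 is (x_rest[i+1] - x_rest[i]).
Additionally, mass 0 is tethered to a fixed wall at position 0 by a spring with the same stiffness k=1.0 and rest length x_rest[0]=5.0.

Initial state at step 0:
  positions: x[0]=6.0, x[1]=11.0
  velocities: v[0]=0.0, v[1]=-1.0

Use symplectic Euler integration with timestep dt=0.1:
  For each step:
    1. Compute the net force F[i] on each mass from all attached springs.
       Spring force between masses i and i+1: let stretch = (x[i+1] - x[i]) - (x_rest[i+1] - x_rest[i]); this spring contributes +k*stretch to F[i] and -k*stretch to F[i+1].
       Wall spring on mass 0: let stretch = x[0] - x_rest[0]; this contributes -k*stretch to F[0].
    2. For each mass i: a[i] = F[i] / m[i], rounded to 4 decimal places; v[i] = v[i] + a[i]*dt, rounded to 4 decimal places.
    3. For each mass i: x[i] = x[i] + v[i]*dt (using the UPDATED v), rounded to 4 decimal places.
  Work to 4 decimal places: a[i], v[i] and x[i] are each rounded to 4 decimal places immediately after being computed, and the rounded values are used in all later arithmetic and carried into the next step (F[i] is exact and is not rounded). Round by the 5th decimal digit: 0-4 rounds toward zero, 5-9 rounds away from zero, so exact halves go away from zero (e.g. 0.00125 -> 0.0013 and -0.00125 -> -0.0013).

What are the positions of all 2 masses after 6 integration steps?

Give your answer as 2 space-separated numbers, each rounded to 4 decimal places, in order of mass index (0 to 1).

Answer: 5.8816 10.4308

Derivation:
Step 0: x=[6.0000 11.0000] v=[0.0000 -1.0000]
Step 1: x=[5.9950 10.9000] v=[-0.0500 -1.0000]
Step 2: x=[5.9846 10.8010] v=[-0.1045 -0.9905]
Step 3: x=[5.9683 10.7038] v=[-0.1629 -0.9721]
Step 4: x=[5.9459 10.6092] v=[-0.2245 -0.9457]
Step 5: x=[5.9170 10.5180] v=[-0.2886 -0.9120]
Step 6: x=[5.8816 10.4308] v=[-0.3544 -0.8721]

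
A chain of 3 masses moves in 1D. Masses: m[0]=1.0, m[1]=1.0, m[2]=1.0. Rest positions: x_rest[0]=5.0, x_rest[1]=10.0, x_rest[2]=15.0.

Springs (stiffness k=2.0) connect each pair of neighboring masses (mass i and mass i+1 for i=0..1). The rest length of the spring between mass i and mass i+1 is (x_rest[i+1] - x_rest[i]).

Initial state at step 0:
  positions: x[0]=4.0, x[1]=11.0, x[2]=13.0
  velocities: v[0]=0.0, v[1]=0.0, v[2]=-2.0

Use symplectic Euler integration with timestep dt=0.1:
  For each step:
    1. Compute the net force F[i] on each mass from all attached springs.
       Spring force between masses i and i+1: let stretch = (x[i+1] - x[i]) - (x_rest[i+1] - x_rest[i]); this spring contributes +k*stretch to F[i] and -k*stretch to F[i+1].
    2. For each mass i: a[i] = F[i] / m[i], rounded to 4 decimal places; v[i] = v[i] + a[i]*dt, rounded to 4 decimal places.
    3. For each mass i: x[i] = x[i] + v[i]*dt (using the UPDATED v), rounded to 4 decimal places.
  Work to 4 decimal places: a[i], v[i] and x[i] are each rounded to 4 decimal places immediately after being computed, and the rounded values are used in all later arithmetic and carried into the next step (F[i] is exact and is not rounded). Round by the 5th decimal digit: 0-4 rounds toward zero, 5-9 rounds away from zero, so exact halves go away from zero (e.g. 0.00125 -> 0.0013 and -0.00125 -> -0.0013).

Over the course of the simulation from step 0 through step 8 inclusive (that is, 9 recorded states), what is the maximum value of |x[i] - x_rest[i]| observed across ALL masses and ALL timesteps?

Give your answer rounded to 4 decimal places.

Step 0: x=[4.0000 11.0000 13.0000] v=[0.0000 0.0000 -2.0000]
Step 1: x=[4.0400 10.9000 12.8600] v=[0.4000 -1.0000 -1.4000]
Step 2: x=[4.1172 10.7020 12.7808] v=[0.7720 -1.9800 -0.7920]
Step 3: x=[4.2261 10.4139 12.7600] v=[1.0890 -2.8812 -0.2078]
Step 4: x=[4.3588 10.0490 12.7923] v=[1.3266 -3.6495 0.3230]
Step 5: x=[4.5053 9.6251 12.8697] v=[1.4646 -4.2389 0.7743]
Step 6: x=[4.6542 9.1637 12.9822] v=[1.4886 -4.6139 1.1254]
Step 7: x=[4.7933 8.6885 13.1184] v=[1.3905 -4.7521 1.3617]
Step 8: x=[4.9103 8.2240 13.2660] v=[1.1695 -4.6452 1.4757]
Max displacement = 2.2400

Answer: 2.2400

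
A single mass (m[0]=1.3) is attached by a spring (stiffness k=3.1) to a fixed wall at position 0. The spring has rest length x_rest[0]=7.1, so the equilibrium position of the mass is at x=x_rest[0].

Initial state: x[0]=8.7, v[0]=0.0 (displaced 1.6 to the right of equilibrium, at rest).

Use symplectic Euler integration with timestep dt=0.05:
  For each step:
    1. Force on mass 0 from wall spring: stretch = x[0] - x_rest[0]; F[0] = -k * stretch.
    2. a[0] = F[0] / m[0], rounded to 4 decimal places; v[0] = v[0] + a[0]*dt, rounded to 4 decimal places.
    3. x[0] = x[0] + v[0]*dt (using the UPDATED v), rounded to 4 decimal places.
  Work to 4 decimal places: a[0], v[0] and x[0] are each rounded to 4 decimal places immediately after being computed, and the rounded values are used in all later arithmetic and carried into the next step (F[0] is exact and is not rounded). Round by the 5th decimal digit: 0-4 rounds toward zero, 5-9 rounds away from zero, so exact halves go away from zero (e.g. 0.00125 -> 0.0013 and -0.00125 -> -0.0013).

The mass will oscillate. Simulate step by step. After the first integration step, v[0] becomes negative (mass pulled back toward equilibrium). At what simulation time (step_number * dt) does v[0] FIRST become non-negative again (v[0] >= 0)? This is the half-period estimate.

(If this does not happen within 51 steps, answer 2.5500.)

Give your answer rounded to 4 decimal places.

Answer: 2.0500

Derivation:
Step 0: x=[8.7000] v=[0.0000]
Step 1: x=[8.6905] v=[-0.1908]
Step 2: x=[8.6715] v=[-0.3804]
Step 3: x=[8.6431] v=[-0.5678]
Step 4: x=[8.6055] v=[-0.7518]
Step 5: x=[8.5589] v=[-0.9313]
Step 6: x=[8.5036] v=[-1.1052]
Step 7: x=[8.4400] v=[-1.2726]
Step 8: x=[8.3684] v=[-1.4324]
Step 9: x=[8.2892] v=[-1.5836]
Step 10: x=[8.2029] v=[-1.7254]
Step 11: x=[8.1101] v=[-1.8569]
Step 12: x=[8.0112] v=[-1.9773]
Step 13: x=[7.9069] v=[-2.0859]
Step 14: x=[7.7978] v=[-2.1821]
Step 15: x=[7.6845] v=[-2.2653]
Step 16: x=[7.5678] v=[-2.3350]
Step 17: x=[7.4483] v=[-2.3908]
Step 18: x=[7.3267] v=[-2.4323]
Step 19: x=[7.2037] v=[-2.4593]
Step 20: x=[7.0801] v=[-2.4717]
Step 21: x=[6.9566] v=[-2.4693]
Step 22: x=[6.8340] v=[-2.4522]
Step 23: x=[6.7130] v=[-2.4205]
Step 24: x=[6.5943] v=[-2.3744]
Step 25: x=[6.4786] v=[-2.3141]
Step 26: x=[6.3666] v=[-2.2400]
Step 27: x=[6.2590] v=[-2.1526]
Step 28: x=[6.1564] v=[-2.0523]
Step 29: x=[6.0594] v=[-1.9398]
Step 30: x=[5.9686] v=[-1.8157]
Step 31: x=[5.8846] v=[-1.6808]
Step 32: x=[5.8078] v=[-1.5359]
Step 33: x=[5.7387] v=[-1.3818]
Step 34: x=[5.6777] v=[-1.2195]
Step 35: x=[5.6252] v=[-1.0499]
Step 36: x=[5.5815] v=[-0.8741]
Step 37: x=[5.5468] v=[-0.6931]
Step 38: x=[5.5214] v=[-0.5079]
Step 39: x=[5.5054] v=[-0.3197]
Step 40: x=[5.4989] v=[-0.1296]
Step 41: x=[5.5020] v=[0.0613]
First v>=0 after going negative at step 41, time=2.0500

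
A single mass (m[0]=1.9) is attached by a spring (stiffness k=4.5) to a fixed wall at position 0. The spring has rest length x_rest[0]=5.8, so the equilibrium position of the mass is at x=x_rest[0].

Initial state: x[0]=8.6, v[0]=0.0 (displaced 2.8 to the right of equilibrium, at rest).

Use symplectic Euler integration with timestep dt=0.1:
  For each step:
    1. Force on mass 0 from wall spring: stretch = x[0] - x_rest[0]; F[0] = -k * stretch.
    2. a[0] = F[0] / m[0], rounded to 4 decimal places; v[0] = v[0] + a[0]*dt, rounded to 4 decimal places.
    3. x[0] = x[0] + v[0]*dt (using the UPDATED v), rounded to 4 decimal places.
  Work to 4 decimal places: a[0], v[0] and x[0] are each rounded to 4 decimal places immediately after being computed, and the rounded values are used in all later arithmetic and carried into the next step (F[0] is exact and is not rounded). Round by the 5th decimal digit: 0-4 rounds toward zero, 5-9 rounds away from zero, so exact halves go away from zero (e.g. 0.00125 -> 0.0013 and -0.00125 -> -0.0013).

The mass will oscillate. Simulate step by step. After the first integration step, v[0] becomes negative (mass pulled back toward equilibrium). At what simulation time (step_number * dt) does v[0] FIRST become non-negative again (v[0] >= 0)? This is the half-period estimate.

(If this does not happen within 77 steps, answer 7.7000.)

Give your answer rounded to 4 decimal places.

Answer: 2.1000

Derivation:
Step 0: x=[8.6000] v=[0.0000]
Step 1: x=[8.5337] v=[-0.6632]
Step 2: x=[8.4026] v=[-1.3107]
Step 3: x=[8.2099] v=[-1.9271]
Step 4: x=[7.9601] v=[-2.4979]
Step 5: x=[7.6592] v=[-3.0095]
Step 6: x=[7.3142] v=[-3.4498]
Step 7: x=[6.9334] v=[-3.8084]
Step 8: x=[6.5257] v=[-4.0768]
Step 9: x=[6.1008] v=[-4.2487]
Step 10: x=[5.6688] v=[-4.3199]
Step 11: x=[5.2399] v=[-4.2888]
Step 12: x=[4.8243] v=[-4.1561]
Step 13: x=[4.4318] v=[-3.9250]
Step 14: x=[4.0717] v=[-3.6010]
Step 15: x=[3.7525] v=[-3.1917]
Step 16: x=[3.4818] v=[-2.7068]
Step 17: x=[3.2660] v=[-2.1578]
Step 18: x=[3.1102] v=[-1.5576]
Step 19: x=[3.0182] v=[-0.9205]
Step 20: x=[2.9920] v=[-0.2617]
Step 21: x=[3.0323] v=[0.4034]
First v>=0 after going negative at step 21, time=2.1000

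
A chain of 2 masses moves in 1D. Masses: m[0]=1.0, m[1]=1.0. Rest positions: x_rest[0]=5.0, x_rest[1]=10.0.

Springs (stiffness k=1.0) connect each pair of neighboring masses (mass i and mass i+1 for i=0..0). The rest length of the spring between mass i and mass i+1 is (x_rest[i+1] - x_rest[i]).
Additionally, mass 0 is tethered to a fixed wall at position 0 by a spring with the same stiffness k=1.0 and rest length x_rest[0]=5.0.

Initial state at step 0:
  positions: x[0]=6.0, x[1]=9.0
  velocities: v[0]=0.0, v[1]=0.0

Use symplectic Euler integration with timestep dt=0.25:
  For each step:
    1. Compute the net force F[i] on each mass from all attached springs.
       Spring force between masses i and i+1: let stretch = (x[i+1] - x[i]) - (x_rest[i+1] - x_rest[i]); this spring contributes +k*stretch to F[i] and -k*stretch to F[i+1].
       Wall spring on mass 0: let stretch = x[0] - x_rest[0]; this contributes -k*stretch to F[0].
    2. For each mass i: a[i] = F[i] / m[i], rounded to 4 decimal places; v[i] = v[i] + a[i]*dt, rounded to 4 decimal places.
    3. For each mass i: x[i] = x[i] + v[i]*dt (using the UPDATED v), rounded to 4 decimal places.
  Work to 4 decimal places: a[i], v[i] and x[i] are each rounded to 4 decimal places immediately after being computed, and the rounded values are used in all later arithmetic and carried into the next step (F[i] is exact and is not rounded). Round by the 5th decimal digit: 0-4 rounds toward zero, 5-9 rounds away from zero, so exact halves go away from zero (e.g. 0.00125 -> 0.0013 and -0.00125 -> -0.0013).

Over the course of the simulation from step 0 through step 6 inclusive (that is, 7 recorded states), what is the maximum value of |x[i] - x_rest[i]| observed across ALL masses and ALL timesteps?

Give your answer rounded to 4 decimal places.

Answer: 1.1443

Derivation:
Step 0: x=[6.0000 9.0000] v=[0.0000 0.0000]
Step 1: x=[5.8125 9.1250] v=[-0.7500 0.5000]
Step 2: x=[5.4688 9.3555] v=[-1.3750 0.9219]
Step 3: x=[5.0262 9.6556] v=[-1.7705 1.2002]
Step 4: x=[4.5588 9.9788] v=[-1.8697 1.2929]
Step 5: x=[4.1452 10.2758] v=[-1.6544 1.1879]
Step 6: x=[3.8557 10.5021] v=[-1.1581 0.9053]
Max displacement = 1.1443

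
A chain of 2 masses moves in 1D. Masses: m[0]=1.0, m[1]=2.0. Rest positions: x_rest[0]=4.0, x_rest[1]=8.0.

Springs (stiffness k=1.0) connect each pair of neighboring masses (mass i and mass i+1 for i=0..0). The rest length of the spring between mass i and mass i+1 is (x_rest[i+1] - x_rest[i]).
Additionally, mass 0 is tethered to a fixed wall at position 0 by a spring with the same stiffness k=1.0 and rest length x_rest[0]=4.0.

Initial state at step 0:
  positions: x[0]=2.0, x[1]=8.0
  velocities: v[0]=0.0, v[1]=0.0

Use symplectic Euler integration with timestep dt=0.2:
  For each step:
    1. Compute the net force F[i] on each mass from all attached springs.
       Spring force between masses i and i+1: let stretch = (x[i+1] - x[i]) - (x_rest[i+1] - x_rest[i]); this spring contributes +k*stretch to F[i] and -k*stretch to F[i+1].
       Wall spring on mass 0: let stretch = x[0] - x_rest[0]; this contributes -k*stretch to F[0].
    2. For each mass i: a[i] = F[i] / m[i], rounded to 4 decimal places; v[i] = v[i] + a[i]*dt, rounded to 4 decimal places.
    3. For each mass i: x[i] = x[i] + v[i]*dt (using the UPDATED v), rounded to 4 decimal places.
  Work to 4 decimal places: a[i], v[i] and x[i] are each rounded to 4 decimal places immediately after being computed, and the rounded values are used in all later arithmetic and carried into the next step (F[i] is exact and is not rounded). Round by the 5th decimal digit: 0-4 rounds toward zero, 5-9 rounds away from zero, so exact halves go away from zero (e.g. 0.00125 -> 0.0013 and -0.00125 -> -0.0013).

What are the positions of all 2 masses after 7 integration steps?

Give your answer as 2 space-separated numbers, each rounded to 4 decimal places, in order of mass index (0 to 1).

Answer: 4.9221 7.3121

Derivation:
Step 0: x=[2.0000 8.0000] v=[0.0000 0.0000]
Step 1: x=[2.1600 7.9600] v=[0.8000 -0.2000]
Step 2: x=[2.4656 7.8840] v=[1.5280 -0.3800]
Step 3: x=[2.8893 7.7796] v=[2.1186 -0.5218]
Step 4: x=[3.3931 7.6574] v=[2.5188 -0.6108]
Step 5: x=[3.9317 7.5300] v=[2.6930 -0.6372]
Step 6: x=[4.4570 7.4106] v=[2.6263 -0.5970]
Step 7: x=[4.9221 7.3121] v=[2.3256 -0.4924]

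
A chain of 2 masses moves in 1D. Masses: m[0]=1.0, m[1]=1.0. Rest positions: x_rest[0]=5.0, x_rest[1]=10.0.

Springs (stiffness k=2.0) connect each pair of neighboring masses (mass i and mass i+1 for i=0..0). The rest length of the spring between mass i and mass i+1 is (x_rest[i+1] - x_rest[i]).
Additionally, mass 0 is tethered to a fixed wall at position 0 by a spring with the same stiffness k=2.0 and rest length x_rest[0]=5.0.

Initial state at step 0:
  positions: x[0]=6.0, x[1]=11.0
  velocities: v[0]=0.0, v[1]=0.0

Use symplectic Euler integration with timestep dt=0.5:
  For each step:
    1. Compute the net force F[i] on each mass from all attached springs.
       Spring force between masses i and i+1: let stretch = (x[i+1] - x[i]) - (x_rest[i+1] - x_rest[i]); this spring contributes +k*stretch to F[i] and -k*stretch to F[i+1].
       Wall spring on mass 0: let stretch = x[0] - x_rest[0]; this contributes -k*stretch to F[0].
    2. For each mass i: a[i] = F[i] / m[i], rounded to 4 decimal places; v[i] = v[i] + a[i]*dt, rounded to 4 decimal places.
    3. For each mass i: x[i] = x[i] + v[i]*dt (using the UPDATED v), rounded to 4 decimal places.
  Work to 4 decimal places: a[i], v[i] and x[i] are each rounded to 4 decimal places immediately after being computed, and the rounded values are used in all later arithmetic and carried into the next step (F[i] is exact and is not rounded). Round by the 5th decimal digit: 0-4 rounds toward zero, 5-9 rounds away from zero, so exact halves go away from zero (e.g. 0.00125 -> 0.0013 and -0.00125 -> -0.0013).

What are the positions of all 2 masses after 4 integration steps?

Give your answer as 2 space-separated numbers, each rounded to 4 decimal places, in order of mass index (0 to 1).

Step 0: x=[6.0000 11.0000] v=[0.0000 0.0000]
Step 1: x=[5.5000 11.0000] v=[-1.0000 0.0000]
Step 2: x=[5.0000 10.7500] v=[-1.0000 -0.5000]
Step 3: x=[4.8750 10.1250] v=[-0.2500 -1.2500]
Step 4: x=[4.9375 9.3750] v=[0.1250 -1.5000]

Answer: 4.9375 9.3750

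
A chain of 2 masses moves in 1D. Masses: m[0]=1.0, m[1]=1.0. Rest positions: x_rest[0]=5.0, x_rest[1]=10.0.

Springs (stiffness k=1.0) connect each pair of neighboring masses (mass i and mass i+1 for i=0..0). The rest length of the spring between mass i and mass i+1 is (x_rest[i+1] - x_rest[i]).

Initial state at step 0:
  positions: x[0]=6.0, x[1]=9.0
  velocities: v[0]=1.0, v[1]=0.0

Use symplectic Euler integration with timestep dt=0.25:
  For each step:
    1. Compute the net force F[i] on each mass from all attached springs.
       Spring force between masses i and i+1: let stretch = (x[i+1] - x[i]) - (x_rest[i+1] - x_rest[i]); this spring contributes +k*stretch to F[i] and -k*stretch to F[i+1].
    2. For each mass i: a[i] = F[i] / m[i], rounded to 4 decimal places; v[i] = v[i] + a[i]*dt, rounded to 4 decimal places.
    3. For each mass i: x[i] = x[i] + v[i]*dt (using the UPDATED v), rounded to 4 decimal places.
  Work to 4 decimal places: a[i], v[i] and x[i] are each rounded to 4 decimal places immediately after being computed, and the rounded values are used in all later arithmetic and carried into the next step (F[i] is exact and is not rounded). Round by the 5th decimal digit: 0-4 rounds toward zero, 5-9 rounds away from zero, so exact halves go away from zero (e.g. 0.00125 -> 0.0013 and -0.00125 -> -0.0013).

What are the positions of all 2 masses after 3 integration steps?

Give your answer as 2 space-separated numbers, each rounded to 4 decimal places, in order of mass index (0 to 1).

Answer: 6.0156 9.7344

Derivation:
Step 0: x=[6.0000 9.0000] v=[1.0000 0.0000]
Step 1: x=[6.1250 9.1250] v=[0.5000 0.5000]
Step 2: x=[6.1250 9.3750] v=[0.0000 1.0000]
Step 3: x=[6.0156 9.7344] v=[-0.4375 1.4375]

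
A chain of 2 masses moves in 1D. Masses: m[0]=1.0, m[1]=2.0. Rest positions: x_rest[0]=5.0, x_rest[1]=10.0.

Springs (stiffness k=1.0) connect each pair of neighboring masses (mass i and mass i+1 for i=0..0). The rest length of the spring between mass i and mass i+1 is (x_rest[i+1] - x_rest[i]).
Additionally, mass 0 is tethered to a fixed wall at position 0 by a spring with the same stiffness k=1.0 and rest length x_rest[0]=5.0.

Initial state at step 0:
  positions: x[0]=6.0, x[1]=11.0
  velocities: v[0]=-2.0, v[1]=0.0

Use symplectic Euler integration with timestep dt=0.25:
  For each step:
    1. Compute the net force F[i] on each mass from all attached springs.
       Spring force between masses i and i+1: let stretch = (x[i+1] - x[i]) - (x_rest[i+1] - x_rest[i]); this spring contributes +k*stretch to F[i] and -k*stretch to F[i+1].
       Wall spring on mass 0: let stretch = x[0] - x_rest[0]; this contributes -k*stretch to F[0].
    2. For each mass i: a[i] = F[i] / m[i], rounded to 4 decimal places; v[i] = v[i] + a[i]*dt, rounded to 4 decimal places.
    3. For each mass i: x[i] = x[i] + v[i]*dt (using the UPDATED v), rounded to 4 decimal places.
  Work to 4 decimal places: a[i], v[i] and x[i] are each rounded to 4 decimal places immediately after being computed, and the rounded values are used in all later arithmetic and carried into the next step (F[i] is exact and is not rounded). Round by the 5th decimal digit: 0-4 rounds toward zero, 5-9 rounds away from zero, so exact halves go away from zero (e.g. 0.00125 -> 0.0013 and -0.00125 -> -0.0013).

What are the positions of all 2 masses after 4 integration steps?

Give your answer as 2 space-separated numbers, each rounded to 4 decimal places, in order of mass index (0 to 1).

Answer: 4.0582 10.8309

Derivation:
Step 0: x=[6.0000 11.0000] v=[-2.0000 0.0000]
Step 1: x=[5.4375 11.0000] v=[-2.2500 0.0000]
Step 2: x=[4.8828 10.9824] v=[-2.2188 -0.0703]
Step 3: x=[4.4042 10.9305] v=[-1.9146 -0.2078]
Step 4: x=[4.0582 10.8309] v=[-1.3841 -0.3986]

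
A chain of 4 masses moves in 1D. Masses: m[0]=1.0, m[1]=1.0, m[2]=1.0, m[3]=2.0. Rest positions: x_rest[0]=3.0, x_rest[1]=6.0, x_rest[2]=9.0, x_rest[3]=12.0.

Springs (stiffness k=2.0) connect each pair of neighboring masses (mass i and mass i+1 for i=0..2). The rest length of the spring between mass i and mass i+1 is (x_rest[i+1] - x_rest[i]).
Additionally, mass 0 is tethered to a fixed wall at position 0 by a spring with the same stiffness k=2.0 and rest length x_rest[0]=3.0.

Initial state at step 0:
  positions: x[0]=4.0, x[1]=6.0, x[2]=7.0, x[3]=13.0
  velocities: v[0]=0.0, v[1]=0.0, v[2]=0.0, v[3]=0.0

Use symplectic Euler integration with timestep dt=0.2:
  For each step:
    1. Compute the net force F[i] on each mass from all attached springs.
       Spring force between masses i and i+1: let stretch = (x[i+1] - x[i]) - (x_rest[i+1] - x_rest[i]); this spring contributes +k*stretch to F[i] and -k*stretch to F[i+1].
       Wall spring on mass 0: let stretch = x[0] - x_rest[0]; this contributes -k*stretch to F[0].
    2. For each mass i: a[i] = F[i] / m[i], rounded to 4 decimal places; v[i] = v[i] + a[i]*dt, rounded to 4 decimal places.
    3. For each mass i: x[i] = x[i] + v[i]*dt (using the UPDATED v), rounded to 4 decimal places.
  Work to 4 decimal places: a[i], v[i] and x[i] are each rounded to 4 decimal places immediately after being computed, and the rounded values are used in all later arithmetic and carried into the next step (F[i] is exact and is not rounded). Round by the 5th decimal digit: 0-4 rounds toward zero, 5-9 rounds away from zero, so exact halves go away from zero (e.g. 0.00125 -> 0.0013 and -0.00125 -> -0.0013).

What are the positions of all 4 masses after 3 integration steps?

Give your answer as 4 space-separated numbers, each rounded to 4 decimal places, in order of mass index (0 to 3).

Step 0: x=[4.0000 6.0000 7.0000 13.0000] v=[0.0000 0.0000 0.0000 0.0000]
Step 1: x=[3.8400 5.9200 7.4000 12.8800] v=[-0.8000 -0.4000 2.0000 -0.6000]
Step 2: x=[3.5392 5.7920 8.1200 12.6608] v=[-1.5040 -0.6400 3.6000 -1.0960]
Step 3: x=[3.1355 5.6700 9.0170 12.3800] v=[-2.0186 -0.6099 4.4851 -1.4042]

Answer: 3.1355 5.6700 9.0170 12.3800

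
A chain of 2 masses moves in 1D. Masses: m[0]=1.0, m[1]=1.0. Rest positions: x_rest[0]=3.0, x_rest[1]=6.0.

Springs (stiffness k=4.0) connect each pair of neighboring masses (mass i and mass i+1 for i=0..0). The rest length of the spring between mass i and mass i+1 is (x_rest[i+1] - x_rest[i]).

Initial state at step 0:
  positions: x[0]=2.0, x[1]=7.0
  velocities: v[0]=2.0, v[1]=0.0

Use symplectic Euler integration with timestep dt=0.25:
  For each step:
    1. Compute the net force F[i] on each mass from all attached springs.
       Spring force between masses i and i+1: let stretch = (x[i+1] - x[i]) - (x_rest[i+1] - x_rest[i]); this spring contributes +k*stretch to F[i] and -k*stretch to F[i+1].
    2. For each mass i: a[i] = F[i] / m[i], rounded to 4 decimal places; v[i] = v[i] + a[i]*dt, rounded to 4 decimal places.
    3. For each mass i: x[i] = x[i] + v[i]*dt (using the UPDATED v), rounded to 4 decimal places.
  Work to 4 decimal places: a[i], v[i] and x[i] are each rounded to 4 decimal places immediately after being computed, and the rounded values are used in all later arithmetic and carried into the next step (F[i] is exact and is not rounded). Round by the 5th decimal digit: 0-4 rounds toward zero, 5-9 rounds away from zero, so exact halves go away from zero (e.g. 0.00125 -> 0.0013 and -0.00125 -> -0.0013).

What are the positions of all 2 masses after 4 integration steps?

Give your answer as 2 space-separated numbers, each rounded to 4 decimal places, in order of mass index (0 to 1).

Answer: 5.1563 5.8438

Derivation:
Step 0: x=[2.0000 7.0000] v=[2.0000 0.0000]
Step 1: x=[3.0000 6.5000] v=[4.0000 -2.0000]
Step 2: x=[4.1250 5.8750] v=[4.5000 -2.5000]
Step 3: x=[4.9375 5.5625] v=[3.2500 -1.2500]
Step 4: x=[5.1563 5.8438] v=[0.8750 1.1250]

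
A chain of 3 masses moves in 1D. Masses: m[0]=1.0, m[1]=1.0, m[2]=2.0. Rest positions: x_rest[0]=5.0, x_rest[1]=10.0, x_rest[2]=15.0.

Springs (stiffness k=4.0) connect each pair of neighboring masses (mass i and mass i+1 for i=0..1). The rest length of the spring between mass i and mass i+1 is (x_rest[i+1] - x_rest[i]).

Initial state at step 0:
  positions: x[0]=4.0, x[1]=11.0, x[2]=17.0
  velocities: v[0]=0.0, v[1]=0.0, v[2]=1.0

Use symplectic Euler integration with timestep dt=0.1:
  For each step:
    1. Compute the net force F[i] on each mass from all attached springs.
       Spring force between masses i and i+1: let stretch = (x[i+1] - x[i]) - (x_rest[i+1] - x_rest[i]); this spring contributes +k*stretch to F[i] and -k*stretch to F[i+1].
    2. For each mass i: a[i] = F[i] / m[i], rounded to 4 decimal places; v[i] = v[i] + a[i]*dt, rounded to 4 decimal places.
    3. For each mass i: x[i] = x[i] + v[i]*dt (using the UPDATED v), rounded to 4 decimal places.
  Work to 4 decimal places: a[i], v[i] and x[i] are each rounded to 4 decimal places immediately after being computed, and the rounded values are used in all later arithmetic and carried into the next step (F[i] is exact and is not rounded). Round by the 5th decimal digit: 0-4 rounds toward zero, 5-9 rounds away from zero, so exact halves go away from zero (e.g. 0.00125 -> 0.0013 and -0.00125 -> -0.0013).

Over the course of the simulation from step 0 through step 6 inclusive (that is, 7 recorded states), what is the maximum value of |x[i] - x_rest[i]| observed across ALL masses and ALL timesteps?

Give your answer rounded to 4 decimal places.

Step 0: x=[4.0000 11.0000 17.0000] v=[0.0000 0.0000 1.0000]
Step 1: x=[4.0800 10.9600 17.0800] v=[0.8000 -0.4000 0.8000]
Step 2: x=[4.2352 10.8896 17.1376] v=[1.5520 -0.7040 0.5760]
Step 3: x=[4.4566 10.8029 17.1702] v=[2.2138 -0.8666 0.3264]
Step 4: x=[4.7318 10.7171 17.1755] v=[2.7523 -0.8582 0.0529]
Step 5: x=[5.0464 10.6502 17.1516] v=[3.1464 -0.6690 -0.2388]
Step 6: x=[5.3852 10.6192 17.0977] v=[3.3879 -0.3100 -0.5391]
Max displacement = 2.1755

Answer: 2.1755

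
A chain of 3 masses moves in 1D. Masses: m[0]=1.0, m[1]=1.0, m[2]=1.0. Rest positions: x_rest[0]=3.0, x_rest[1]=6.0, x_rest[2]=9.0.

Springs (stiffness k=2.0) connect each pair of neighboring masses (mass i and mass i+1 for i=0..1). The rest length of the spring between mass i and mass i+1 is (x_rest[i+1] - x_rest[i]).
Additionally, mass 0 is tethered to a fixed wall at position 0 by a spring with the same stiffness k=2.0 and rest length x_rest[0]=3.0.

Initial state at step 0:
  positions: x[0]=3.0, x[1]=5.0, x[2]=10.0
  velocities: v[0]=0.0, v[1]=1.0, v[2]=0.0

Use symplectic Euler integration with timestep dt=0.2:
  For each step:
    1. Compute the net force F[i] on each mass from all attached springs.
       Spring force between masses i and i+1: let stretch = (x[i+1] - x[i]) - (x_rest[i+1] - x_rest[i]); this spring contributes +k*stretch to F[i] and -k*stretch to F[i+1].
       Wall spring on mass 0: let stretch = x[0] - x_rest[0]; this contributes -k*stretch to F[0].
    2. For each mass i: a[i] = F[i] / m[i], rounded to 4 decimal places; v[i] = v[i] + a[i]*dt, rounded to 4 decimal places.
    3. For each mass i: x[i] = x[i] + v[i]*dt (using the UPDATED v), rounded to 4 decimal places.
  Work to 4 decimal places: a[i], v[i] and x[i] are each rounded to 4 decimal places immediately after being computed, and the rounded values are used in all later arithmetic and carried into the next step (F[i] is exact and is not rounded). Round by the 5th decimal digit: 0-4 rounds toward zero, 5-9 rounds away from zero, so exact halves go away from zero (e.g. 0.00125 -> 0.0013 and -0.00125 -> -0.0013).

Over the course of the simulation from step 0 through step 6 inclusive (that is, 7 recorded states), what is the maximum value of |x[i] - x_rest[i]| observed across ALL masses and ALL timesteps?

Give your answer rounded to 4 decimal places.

Step 0: x=[3.0000 5.0000 10.0000] v=[0.0000 1.0000 0.0000]
Step 1: x=[2.9200 5.4400 9.8400] v=[-0.4000 2.2000 -0.8000]
Step 2: x=[2.8080 6.0304 9.5680] v=[-0.5600 2.9520 -1.3600]
Step 3: x=[2.7292 6.6460 9.2530] v=[-0.3942 3.0781 -1.5750]
Step 4: x=[2.7454 7.1568 8.9694] v=[0.0808 2.5542 -1.4178]
Step 5: x=[2.8948 7.4597 8.7808] v=[0.7472 1.5147 -0.9428]
Step 6: x=[3.1778 7.5031 8.7266] v=[1.4152 0.2172 -0.2712]
Max displacement = 1.5031

Answer: 1.5031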